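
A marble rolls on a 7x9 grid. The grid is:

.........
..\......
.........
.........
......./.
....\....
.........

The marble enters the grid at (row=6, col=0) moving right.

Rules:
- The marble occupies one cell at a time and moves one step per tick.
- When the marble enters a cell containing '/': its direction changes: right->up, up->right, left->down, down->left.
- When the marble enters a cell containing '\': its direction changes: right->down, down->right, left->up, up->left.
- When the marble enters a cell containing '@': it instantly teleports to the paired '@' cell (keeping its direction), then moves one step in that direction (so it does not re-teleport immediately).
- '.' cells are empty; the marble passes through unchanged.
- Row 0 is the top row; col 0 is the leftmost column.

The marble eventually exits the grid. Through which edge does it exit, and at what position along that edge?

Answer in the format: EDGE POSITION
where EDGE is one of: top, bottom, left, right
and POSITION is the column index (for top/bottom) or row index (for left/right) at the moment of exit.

Step 1: enter (6,0), '.' pass, move right to (6,1)
Step 2: enter (6,1), '.' pass, move right to (6,2)
Step 3: enter (6,2), '.' pass, move right to (6,3)
Step 4: enter (6,3), '.' pass, move right to (6,4)
Step 5: enter (6,4), '.' pass, move right to (6,5)
Step 6: enter (6,5), '.' pass, move right to (6,6)
Step 7: enter (6,6), '.' pass, move right to (6,7)
Step 8: enter (6,7), '.' pass, move right to (6,8)
Step 9: enter (6,8), '.' pass, move right to (6,9)
Step 10: at (6,9) — EXIT via right edge, pos 6

Answer: right 6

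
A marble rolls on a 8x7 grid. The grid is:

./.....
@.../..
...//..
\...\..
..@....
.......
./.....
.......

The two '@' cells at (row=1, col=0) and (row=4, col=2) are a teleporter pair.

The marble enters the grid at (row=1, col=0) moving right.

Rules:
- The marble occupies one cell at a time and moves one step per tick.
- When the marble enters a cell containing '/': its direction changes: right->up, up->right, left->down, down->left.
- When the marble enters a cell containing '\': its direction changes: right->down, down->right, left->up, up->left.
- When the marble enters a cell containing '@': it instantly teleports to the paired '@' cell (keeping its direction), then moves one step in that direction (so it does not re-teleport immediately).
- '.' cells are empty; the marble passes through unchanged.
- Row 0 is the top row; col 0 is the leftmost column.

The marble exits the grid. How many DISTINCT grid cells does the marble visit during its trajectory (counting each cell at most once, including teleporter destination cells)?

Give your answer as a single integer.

Step 1: enter (1,0), '@' teleport (1,0)->(4,2), also enter (4,2), move right to (4,3)
Step 2: enter (4,3), '.' pass, move right to (4,4)
Step 3: enter (4,4), '.' pass, move right to (4,5)
Step 4: enter (4,5), '.' pass, move right to (4,6)
Step 5: enter (4,6), '.' pass, move right to (4,7)
Step 6: at (4,7) — EXIT via right edge, pos 4
Distinct cells visited: 6 (path length 6)

Answer: 6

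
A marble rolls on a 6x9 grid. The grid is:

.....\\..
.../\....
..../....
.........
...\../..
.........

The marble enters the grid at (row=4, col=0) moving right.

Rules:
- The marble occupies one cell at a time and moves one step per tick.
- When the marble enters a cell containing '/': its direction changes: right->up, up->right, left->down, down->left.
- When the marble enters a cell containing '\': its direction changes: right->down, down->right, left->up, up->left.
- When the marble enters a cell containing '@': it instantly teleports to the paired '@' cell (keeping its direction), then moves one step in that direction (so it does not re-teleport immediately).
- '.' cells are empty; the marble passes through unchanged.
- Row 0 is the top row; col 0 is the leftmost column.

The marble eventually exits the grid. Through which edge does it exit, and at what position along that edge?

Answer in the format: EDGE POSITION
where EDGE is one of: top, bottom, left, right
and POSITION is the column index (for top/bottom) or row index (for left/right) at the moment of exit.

Step 1: enter (4,0), '.' pass, move right to (4,1)
Step 2: enter (4,1), '.' pass, move right to (4,2)
Step 3: enter (4,2), '.' pass, move right to (4,3)
Step 4: enter (4,3), '\' deflects right->down, move down to (5,3)
Step 5: enter (5,3), '.' pass, move down to (6,3)
Step 6: at (6,3) — EXIT via bottom edge, pos 3

Answer: bottom 3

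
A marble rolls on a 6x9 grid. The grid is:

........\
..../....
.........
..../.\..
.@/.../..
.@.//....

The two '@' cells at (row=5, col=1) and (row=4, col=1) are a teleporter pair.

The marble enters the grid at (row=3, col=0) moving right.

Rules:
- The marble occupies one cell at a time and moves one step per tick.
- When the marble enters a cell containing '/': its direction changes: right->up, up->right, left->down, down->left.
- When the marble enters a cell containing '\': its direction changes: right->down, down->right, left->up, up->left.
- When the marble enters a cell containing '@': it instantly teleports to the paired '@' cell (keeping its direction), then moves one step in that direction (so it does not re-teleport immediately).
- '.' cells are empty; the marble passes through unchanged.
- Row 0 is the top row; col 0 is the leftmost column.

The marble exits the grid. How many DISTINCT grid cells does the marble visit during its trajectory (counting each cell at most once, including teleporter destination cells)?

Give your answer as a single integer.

Step 1: enter (3,0), '.' pass, move right to (3,1)
Step 2: enter (3,1), '.' pass, move right to (3,2)
Step 3: enter (3,2), '.' pass, move right to (3,3)
Step 4: enter (3,3), '.' pass, move right to (3,4)
Step 5: enter (3,4), '/' deflects right->up, move up to (2,4)
Step 6: enter (2,4), '.' pass, move up to (1,4)
Step 7: enter (1,4), '/' deflects up->right, move right to (1,5)
Step 8: enter (1,5), '.' pass, move right to (1,6)
Step 9: enter (1,6), '.' pass, move right to (1,7)
Step 10: enter (1,7), '.' pass, move right to (1,8)
Step 11: enter (1,8), '.' pass, move right to (1,9)
Step 12: at (1,9) — EXIT via right edge, pos 1
Distinct cells visited: 11 (path length 11)

Answer: 11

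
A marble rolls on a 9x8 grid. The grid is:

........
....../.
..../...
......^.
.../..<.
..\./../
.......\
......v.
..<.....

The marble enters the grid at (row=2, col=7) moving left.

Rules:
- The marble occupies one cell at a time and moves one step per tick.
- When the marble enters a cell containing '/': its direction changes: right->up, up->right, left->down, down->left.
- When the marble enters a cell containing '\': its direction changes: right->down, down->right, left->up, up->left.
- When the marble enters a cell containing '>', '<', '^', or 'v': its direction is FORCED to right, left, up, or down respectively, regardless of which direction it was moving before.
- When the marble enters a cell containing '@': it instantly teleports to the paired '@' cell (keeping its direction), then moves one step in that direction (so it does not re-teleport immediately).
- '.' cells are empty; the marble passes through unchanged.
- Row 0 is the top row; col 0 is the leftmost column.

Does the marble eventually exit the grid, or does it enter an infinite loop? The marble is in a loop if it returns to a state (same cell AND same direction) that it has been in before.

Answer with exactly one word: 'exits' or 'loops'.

Step 1: enter (2,7), '.' pass, move left to (2,6)
Step 2: enter (2,6), '.' pass, move left to (2,5)
Step 3: enter (2,5), '.' pass, move left to (2,4)
Step 4: enter (2,4), '/' deflects left->down, move down to (3,4)
Step 5: enter (3,4), '.' pass, move down to (4,4)
Step 6: enter (4,4), '.' pass, move down to (5,4)
Step 7: enter (5,4), '/' deflects down->left, move left to (5,3)
Step 8: enter (5,3), '.' pass, move left to (5,2)
Step 9: enter (5,2), '\' deflects left->up, move up to (4,2)
Step 10: enter (4,2), '.' pass, move up to (3,2)
Step 11: enter (3,2), '.' pass, move up to (2,2)
Step 12: enter (2,2), '.' pass, move up to (1,2)
Step 13: enter (1,2), '.' pass, move up to (0,2)
Step 14: enter (0,2), '.' pass, move up to (-1,2)
Step 15: at (-1,2) — EXIT via top edge, pos 2

Answer: exits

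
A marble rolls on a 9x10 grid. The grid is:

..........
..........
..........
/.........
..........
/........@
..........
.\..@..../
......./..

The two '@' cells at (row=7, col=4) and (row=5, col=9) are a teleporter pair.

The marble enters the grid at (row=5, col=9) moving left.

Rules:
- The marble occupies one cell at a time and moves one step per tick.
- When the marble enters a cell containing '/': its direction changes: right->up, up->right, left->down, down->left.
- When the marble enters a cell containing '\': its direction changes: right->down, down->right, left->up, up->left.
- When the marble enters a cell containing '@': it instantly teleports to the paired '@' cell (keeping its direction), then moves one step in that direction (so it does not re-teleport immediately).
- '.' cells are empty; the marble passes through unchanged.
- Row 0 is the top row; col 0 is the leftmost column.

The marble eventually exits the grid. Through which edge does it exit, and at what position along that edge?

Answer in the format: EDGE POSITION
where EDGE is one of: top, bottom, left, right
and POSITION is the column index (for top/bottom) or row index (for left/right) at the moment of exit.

Answer: top 1

Derivation:
Step 1: enter (5,9), '@' teleport (5,9)->(7,4), also enter (7,4), move left to (7,3)
Step 2: enter (7,3), '.' pass, move left to (7,2)
Step 3: enter (7,2), '.' pass, move left to (7,1)
Step 4: enter (7,1), '\' deflects left->up, move up to (6,1)
Step 5: enter (6,1), '.' pass, move up to (5,1)
Step 6: enter (5,1), '.' pass, move up to (4,1)
Step 7: enter (4,1), '.' pass, move up to (3,1)
Step 8: enter (3,1), '.' pass, move up to (2,1)
Step 9: enter (2,1), '.' pass, move up to (1,1)
Step 10: enter (1,1), '.' pass, move up to (0,1)
Step 11: enter (0,1), '.' pass, move up to (-1,1)
Step 12: at (-1,1) — EXIT via top edge, pos 1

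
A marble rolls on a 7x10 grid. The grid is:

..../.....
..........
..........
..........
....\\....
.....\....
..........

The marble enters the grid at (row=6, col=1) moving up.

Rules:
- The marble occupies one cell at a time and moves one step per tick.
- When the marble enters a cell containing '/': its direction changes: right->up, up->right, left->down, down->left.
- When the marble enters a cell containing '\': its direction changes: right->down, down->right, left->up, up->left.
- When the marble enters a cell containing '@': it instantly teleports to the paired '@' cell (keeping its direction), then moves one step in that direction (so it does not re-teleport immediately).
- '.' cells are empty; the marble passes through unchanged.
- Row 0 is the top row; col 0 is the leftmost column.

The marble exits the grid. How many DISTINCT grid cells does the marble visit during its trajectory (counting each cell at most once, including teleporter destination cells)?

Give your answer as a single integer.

Answer: 7

Derivation:
Step 1: enter (6,1), '.' pass, move up to (5,1)
Step 2: enter (5,1), '.' pass, move up to (4,1)
Step 3: enter (4,1), '.' pass, move up to (3,1)
Step 4: enter (3,1), '.' pass, move up to (2,1)
Step 5: enter (2,1), '.' pass, move up to (1,1)
Step 6: enter (1,1), '.' pass, move up to (0,1)
Step 7: enter (0,1), '.' pass, move up to (-1,1)
Step 8: at (-1,1) — EXIT via top edge, pos 1
Distinct cells visited: 7 (path length 7)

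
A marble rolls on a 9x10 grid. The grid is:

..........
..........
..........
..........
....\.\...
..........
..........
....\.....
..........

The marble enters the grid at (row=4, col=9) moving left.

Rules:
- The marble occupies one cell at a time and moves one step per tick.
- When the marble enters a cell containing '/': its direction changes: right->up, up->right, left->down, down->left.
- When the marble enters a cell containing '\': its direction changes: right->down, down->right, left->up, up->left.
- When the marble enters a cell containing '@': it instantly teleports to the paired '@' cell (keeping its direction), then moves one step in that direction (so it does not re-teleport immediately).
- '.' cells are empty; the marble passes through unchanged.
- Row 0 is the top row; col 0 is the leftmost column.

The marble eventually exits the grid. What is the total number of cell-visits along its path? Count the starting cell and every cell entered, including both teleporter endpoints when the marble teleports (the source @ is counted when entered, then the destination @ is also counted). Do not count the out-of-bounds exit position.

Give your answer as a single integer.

Answer: 8

Derivation:
Step 1: enter (4,9), '.' pass, move left to (4,8)
Step 2: enter (4,8), '.' pass, move left to (4,7)
Step 3: enter (4,7), '.' pass, move left to (4,6)
Step 4: enter (4,6), '\' deflects left->up, move up to (3,6)
Step 5: enter (3,6), '.' pass, move up to (2,6)
Step 6: enter (2,6), '.' pass, move up to (1,6)
Step 7: enter (1,6), '.' pass, move up to (0,6)
Step 8: enter (0,6), '.' pass, move up to (-1,6)
Step 9: at (-1,6) — EXIT via top edge, pos 6
Path length (cell visits): 8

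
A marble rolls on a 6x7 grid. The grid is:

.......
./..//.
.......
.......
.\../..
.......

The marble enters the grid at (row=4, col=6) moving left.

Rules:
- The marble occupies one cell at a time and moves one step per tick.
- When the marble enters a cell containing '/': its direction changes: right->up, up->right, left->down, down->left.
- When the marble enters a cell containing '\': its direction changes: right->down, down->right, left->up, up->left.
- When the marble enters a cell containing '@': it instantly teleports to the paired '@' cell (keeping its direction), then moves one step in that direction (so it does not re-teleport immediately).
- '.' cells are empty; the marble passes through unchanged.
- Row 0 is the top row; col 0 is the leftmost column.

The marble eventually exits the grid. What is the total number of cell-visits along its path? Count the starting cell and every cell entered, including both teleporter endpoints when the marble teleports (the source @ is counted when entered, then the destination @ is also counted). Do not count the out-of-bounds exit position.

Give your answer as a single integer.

Step 1: enter (4,6), '.' pass, move left to (4,5)
Step 2: enter (4,5), '.' pass, move left to (4,4)
Step 3: enter (4,4), '/' deflects left->down, move down to (5,4)
Step 4: enter (5,4), '.' pass, move down to (6,4)
Step 5: at (6,4) — EXIT via bottom edge, pos 4
Path length (cell visits): 4

Answer: 4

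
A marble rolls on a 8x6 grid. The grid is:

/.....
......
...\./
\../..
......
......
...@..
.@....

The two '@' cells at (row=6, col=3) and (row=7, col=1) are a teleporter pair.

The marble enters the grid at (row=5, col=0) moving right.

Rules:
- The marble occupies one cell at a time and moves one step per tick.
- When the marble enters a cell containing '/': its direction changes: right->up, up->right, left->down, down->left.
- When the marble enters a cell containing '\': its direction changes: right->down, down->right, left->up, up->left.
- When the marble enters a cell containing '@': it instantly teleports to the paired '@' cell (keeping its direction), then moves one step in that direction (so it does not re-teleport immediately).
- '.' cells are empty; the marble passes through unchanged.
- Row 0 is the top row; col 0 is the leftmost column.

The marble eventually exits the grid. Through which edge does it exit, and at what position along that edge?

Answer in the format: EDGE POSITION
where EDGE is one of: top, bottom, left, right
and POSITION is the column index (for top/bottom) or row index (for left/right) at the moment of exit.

Step 1: enter (5,0), '.' pass, move right to (5,1)
Step 2: enter (5,1), '.' pass, move right to (5,2)
Step 3: enter (5,2), '.' pass, move right to (5,3)
Step 4: enter (5,3), '.' pass, move right to (5,4)
Step 5: enter (5,4), '.' pass, move right to (5,5)
Step 6: enter (5,5), '.' pass, move right to (5,6)
Step 7: at (5,6) — EXIT via right edge, pos 5

Answer: right 5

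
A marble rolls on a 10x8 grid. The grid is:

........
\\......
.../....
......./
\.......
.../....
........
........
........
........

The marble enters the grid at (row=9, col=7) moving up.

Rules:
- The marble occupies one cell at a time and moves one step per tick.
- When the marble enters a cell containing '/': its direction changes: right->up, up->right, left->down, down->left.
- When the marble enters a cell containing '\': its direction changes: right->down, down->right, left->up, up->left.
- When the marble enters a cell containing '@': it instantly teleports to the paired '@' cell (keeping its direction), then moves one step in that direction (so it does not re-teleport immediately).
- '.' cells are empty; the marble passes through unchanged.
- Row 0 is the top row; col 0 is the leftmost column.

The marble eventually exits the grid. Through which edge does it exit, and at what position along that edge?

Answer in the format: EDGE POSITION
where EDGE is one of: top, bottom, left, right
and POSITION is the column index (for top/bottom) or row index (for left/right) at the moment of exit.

Step 1: enter (9,7), '.' pass, move up to (8,7)
Step 2: enter (8,7), '.' pass, move up to (7,7)
Step 3: enter (7,7), '.' pass, move up to (6,7)
Step 4: enter (6,7), '.' pass, move up to (5,7)
Step 5: enter (5,7), '.' pass, move up to (4,7)
Step 6: enter (4,7), '.' pass, move up to (3,7)
Step 7: enter (3,7), '/' deflects up->right, move right to (3,8)
Step 8: at (3,8) — EXIT via right edge, pos 3

Answer: right 3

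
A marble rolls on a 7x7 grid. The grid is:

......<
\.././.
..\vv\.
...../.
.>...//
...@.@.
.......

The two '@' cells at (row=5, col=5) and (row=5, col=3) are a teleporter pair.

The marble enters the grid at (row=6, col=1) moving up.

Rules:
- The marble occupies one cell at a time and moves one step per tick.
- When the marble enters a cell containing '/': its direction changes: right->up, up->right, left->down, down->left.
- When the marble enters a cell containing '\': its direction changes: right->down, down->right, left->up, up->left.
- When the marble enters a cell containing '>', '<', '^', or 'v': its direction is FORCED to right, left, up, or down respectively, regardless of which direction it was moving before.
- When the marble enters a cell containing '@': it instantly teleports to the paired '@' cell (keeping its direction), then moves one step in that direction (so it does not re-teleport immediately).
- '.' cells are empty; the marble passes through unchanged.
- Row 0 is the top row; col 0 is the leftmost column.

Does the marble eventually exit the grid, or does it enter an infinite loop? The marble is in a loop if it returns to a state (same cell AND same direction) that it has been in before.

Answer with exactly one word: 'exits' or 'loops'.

Step 1: enter (6,1), '.' pass, move up to (5,1)
Step 2: enter (5,1), '.' pass, move up to (4,1)
Step 3: enter (4,1), '>' forces up->right, move right to (4,2)
Step 4: enter (4,2), '.' pass, move right to (4,3)
Step 5: enter (4,3), '.' pass, move right to (4,4)
Step 6: enter (4,4), '.' pass, move right to (4,5)
Step 7: enter (4,5), '/' deflects right->up, move up to (3,5)
Step 8: enter (3,5), '/' deflects up->right, move right to (3,6)
Step 9: enter (3,6), '.' pass, move right to (3,7)
Step 10: at (3,7) — EXIT via right edge, pos 3

Answer: exits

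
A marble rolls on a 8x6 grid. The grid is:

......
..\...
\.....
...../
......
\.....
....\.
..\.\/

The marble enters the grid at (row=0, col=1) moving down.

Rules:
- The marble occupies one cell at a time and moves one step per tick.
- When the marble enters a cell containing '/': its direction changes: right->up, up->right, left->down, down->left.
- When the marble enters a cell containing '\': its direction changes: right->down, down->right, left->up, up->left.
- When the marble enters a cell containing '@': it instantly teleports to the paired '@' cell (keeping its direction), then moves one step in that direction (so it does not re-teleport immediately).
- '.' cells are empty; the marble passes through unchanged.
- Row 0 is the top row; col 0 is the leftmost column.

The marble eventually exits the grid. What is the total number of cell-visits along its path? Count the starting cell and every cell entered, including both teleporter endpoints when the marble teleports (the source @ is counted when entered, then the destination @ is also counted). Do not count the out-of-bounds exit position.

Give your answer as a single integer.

Step 1: enter (0,1), '.' pass, move down to (1,1)
Step 2: enter (1,1), '.' pass, move down to (2,1)
Step 3: enter (2,1), '.' pass, move down to (3,1)
Step 4: enter (3,1), '.' pass, move down to (4,1)
Step 5: enter (4,1), '.' pass, move down to (5,1)
Step 6: enter (5,1), '.' pass, move down to (6,1)
Step 7: enter (6,1), '.' pass, move down to (7,1)
Step 8: enter (7,1), '.' pass, move down to (8,1)
Step 9: at (8,1) — EXIT via bottom edge, pos 1
Path length (cell visits): 8

Answer: 8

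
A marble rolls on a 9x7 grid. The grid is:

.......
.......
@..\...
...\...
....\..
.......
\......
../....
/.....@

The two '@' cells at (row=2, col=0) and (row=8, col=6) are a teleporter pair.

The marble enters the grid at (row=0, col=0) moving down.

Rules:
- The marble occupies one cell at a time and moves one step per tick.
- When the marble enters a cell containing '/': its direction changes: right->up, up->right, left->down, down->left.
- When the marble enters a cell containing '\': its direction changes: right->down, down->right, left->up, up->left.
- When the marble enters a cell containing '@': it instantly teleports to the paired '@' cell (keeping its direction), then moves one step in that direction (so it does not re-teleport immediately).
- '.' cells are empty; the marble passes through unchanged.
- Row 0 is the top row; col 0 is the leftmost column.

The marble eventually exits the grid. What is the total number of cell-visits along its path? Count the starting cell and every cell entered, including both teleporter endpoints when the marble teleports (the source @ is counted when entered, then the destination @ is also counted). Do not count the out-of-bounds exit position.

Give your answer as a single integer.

Answer: 4

Derivation:
Step 1: enter (0,0), '.' pass, move down to (1,0)
Step 2: enter (1,0), '.' pass, move down to (2,0)
Step 3: enter (2,0), '@' teleport (2,0)->(8,6), also enter (8,6), move down to (9,6)
Step 4: at (9,6) — EXIT via bottom edge, pos 6
Path length (cell visits): 4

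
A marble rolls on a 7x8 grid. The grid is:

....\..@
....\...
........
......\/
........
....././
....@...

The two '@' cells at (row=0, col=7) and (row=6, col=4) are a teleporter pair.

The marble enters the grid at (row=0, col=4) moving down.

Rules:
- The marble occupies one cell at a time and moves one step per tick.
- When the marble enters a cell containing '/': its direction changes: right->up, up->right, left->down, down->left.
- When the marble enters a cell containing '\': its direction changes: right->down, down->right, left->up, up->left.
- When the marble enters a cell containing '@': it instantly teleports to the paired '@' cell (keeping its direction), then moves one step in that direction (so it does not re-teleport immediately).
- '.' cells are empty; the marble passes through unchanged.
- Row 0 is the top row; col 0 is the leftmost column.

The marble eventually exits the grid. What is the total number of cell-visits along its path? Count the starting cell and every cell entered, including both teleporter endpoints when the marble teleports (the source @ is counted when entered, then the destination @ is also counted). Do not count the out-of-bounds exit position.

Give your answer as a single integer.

Step 1: enter (0,4), '\' deflects down->right, move right to (0,5)
Step 2: enter (0,5), '.' pass, move right to (0,6)
Step 3: enter (0,6), '.' pass, move right to (0,7)
Step 4: enter (0,7), '@' teleport (0,7)->(6,4), also enter (6,4), move right to (6,5)
Step 5: enter (6,5), '.' pass, move right to (6,6)
Step 6: enter (6,6), '.' pass, move right to (6,7)
Step 7: enter (6,7), '.' pass, move right to (6,8)
Step 8: at (6,8) — EXIT via right edge, pos 6
Path length (cell visits): 8

Answer: 8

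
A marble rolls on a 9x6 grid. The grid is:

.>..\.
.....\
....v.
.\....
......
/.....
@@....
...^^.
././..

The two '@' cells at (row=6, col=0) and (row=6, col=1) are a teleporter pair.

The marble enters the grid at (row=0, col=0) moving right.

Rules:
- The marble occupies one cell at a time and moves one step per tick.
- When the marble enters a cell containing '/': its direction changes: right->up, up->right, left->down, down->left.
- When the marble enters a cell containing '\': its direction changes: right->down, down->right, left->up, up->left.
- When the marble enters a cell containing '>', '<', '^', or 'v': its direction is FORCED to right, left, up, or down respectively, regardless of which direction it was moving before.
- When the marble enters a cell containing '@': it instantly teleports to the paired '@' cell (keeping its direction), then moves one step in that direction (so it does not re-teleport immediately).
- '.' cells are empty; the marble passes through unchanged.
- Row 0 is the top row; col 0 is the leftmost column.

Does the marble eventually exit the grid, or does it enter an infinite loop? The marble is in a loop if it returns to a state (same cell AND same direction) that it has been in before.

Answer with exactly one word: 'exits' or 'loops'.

Answer: loops

Derivation:
Step 1: enter (0,0), '.' pass, move right to (0,1)
Step 2: enter (0,1), '>' forces right->right, move right to (0,2)
Step 3: enter (0,2), '.' pass, move right to (0,3)
Step 4: enter (0,3), '.' pass, move right to (0,4)
Step 5: enter (0,4), '\' deflects right->down, move down to (1,4)
Step 6: enter (1,4), '.' pass, move down to (2,4)
Step 7: enter (2,4), 'v' forces down->down, move down to (3,4)
Step 8: enter (3,4), '.' pass, move down to (4,4)
Step 9: enter (4,4), '.' pass, move down to (5,4)
Step 10: enter (5,4), '.' pass, move down to (6,4)
Step 11: enter (6,4), '.' pass, move down to (7,4)
Step 12: enter (7,4), '^' forces down->up, move up to (6,4)
Step 13: enter (6,4), '.' pass, move up to (5,4)
Step 14: enter (5,4), '.' pass, move up to (4,4)
Step 15: enter (4,4), '.' pass, move up to (3,4)
Step 16: enter (3,4), '.' pass, move up to (2,4)
Step 17: enter (2,4), 'v' forces up->down, move down to (3,4)
Step 18: at (3,4) dir=down — LOOP DETECTED (seen before)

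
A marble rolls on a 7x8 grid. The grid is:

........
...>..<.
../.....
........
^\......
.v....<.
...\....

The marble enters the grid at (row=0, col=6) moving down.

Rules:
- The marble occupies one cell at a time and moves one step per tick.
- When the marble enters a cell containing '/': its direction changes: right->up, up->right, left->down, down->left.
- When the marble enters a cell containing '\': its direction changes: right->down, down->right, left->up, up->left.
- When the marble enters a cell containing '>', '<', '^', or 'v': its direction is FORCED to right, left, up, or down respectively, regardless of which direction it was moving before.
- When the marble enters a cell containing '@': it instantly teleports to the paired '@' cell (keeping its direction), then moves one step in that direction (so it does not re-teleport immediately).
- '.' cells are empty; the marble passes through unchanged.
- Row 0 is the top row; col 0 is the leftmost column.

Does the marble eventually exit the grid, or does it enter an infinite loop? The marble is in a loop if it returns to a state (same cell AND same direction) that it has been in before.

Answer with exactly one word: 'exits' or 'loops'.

Step 1: enter (0,6), '.' pass, move down to (1,6)
Step 2: enter (1,6), '<' forces down->left, move left to (1,5)
Step 3: enter (1,5), '.' pass, move left to (1,4)
Step 4: enter (1,4), '.' pass, move left to (1,3)
Step 5: enter (1,3), '>' forces left->right, move right to (1,4)
Step 6: enter (1,4), '.' pass, move right to (1,5)
Step 7: enter (1,5), '.' pass, move right to (1,6)
Step 8: enter (1,6), '<' forces right->left, move left to (1,5)
Step 9: at (1,5) dir=left — LOOP DETECTED (seen before)

Answer: loops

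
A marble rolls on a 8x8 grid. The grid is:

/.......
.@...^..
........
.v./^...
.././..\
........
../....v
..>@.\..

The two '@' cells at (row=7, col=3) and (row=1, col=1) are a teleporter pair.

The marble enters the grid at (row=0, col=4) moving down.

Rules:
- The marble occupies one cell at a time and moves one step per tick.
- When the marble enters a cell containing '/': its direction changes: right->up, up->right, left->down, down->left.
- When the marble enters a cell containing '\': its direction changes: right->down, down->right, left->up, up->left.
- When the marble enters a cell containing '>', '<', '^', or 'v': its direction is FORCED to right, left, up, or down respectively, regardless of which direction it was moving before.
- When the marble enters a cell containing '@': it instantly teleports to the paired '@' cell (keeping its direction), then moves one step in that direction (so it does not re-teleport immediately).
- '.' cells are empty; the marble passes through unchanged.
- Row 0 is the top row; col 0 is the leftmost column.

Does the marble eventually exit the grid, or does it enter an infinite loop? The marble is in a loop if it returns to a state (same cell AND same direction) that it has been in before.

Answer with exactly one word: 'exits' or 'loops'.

Step 1: enter (0,4), '.' pass, move down to (1,4)
Step 2: enter (1,4), '.' pass, move down to (2,4)
Step 3: enter (2,4), '.' pass, move down to (3,4)
Step 4: enter (3,4), '^' forces down->up, move up to (2,4)
Step 5: enter (2,4), '.' pass, move up to (1,4)
Step 6: enter (1,4), '.' pass, move up to (0,4)
Step 7: enter (0,4), '.' pass, move up to (-1,4)
Step 8: at (-1,4) — EXIT via top edge, pos 4

Answer: exits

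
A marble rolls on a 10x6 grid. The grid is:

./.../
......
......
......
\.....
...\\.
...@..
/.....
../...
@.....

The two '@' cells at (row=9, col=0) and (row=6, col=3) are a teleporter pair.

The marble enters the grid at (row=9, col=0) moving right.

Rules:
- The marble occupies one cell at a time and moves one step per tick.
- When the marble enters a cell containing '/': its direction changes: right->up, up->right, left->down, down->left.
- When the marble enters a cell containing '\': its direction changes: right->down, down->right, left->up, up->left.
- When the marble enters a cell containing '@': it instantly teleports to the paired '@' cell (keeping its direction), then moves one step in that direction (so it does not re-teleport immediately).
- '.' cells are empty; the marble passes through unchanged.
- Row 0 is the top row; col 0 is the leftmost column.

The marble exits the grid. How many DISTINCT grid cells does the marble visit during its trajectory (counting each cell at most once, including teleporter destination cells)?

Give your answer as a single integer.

Step 1: enter (9,0), '@' teleport (9,0)->(6,3), also enter (6,3), move right to (6,4)
Step 2: enter (6,4), '.' pass, move right to (6,5)
Step 3: enter (6,5), '.' pass, move right to (6,6)
Step 4: at (6,6) — EXIT via right edge, pos 6
Distinct cells visited: 4 (path length 4)

Answer: 4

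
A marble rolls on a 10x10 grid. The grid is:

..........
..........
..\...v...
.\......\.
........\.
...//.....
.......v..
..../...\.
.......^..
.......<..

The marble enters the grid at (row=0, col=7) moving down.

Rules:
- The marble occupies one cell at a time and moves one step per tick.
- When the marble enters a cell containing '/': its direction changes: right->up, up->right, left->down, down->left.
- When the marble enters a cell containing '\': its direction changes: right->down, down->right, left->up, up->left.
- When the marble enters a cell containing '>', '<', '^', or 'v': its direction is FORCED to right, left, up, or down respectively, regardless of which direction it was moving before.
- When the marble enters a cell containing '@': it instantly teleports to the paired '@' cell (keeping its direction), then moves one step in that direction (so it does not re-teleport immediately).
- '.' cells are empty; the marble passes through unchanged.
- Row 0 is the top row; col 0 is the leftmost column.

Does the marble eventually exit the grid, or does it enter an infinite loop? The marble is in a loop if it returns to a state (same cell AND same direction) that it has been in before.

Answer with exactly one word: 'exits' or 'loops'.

Answer: loops

Derivation:
Step 1: enter (0,7), '.' pass, move down to (1,7)
Step 2: enter (1,7), '.' pass, move down to (2,7)
Step 3: enter (2,7), '.' pass, move down to (3,7)
Step 4: enter (3,7), '.' pass, move down to (4,7)
Step 5: enter (4,7), '.' pass, move down to (5,7)
Step 6: enter (5,7), '.' pass, move down to (6,7)
Step 7: enter (6,7), 'v' forces down->down, move down to (7,7)
Step 8: enter (7,7), '.' pass, move down to (8,7)
Step 9: enter (8,7), '^' forces down->up, move up to (7,7)
Step 10: enter (7,7), '.' pass, move up to (6,7)
Step 11: enter (6,7), 'v' forces up->down, move down to (7,7)
Step 12: at (7,7) dir=down — LOOP DETECTED (seen before)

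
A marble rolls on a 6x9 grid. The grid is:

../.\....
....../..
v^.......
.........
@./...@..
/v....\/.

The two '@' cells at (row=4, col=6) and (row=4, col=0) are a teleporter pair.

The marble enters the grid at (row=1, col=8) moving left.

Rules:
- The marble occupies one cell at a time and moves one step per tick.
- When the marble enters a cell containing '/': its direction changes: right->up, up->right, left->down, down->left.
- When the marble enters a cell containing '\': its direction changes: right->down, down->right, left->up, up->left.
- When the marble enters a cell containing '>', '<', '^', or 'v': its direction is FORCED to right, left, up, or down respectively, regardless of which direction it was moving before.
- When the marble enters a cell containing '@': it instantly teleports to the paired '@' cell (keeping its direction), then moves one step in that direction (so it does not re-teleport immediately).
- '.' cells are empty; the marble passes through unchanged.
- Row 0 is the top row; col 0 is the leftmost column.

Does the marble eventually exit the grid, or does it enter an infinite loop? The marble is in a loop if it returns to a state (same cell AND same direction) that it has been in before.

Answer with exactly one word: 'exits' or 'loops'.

Answer: exits

Derivation:
Step 1: enter (1,8), '.' pass, move left to (1,7)
Step 2: enter (1,7), '.' pass, move left to (1,6)
Step 3: enter (1,6), '/' deflects left->down, move down to (2,6)
Step 4: enter (2,6), '.' pass, move down to (3,6)
Step 5: enter (3,6), '.' pass, move down to (4,6)
Step 6: enter (4,6), '@' teleport (4,6)->(4,0), also enter (4,0), move down to (5,0)
Step 7: enter (5,0), '/' deflects down->left, move left to (5,-1)
Step 8: at (5,-1) — EXIT via left edge, pos 5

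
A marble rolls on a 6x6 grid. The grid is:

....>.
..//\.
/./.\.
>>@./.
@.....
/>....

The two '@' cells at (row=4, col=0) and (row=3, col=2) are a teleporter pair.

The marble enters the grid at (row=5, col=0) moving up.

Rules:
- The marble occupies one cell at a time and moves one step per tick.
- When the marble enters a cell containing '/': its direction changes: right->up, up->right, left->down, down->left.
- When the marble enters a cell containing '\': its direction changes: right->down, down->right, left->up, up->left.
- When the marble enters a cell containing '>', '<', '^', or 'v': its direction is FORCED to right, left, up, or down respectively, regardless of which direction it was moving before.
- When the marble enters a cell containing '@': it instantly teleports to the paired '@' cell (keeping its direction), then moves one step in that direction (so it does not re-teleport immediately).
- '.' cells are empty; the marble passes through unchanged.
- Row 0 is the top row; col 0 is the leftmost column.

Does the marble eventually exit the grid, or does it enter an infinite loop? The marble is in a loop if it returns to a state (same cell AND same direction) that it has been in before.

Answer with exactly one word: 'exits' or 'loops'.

Answer: exits

Derivation:
Step 1: enter (5,0), '/' deflects up->right, move right to (5,1)
Step 2: enter (5,1), '>' forces right->right, move right to (5,2)
Step 3: enter (5,2), '.' pass, move right to (5,3)
Step 4: enter (5,3), '.' pass, move right to (5,4)
Step 5: enter (5,4), '.' pass, move right to (5,5)
Step 6: enter (5,5), '.' pass, move right to (5,6)
Step 7: at (5,6) — EXIT via right edge, pos 5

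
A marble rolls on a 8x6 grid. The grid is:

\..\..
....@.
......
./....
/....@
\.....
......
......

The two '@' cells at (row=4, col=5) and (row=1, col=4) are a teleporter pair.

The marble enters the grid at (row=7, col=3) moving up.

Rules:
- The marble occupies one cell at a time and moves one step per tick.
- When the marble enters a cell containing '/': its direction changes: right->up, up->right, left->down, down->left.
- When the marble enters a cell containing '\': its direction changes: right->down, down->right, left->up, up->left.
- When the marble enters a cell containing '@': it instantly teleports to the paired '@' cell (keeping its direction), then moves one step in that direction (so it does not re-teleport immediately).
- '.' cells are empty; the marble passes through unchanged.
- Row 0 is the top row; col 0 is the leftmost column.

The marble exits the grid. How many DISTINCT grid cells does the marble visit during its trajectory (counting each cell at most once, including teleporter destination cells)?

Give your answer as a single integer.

Answer: 11

Derivation:
Step 1: enter (7,3), '.' pass, move up to (6,3)
Step 2: enter (6,3), '.' pass, move up to (5,3)
Step 3: enter (5,3), '.' pass, move up to (4,3)
Step 4: enter (4,3), '.' pass, move up to (3,3)
Step 5: enter (3,3), '.' pass, move up to (2,3)
Step 6: enter (2,3), '.' pass, move up to (1,3)
Step 7: enter (1,3), '.' pass, move up to (0,3)
Step 8: enter (0,3), '\' deflects up->left, move left to (0,2)
Step 9: enter (0,2), '.' pass, move left to (0,1)
Step 10: enter (0,1), '.' pass, move left to (0,0)
Step 11: enter (0,0), '\' deflects left->up, move up to (-1,0)
Step 12: at (-1,0) — EXIT via top edge, pos 0
Distinct cells visited: 11 (path length 11)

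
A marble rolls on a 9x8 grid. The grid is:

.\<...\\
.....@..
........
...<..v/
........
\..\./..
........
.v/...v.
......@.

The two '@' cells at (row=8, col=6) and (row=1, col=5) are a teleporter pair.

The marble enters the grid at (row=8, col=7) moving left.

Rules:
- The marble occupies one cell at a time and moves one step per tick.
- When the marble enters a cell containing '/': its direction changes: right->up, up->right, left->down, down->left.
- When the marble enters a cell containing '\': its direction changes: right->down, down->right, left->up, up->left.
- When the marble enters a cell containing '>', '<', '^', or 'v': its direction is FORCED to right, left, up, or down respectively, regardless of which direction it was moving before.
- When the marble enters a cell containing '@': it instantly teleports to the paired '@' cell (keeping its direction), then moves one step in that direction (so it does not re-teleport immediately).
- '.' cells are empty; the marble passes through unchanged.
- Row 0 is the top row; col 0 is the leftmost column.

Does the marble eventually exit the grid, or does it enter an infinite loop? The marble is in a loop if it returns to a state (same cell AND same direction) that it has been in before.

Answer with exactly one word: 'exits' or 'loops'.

Step 1: enter (8,7), '.' pass, move left to (8,6)
Step 2: enter (8,6), '@' teleport (8,6)->(1,5), also enter (1,5), move left to (1,4)
Step 3: enter (1,4), '.' pass, move left to (1,3)
Step 4: enter (1,3), '.' pass, move left to (1,2)
Step 5: enter (1,2), '.' pass, move left to (1,1)
Step 6: enter (1,1), '.' pass, move left to (1,0)
Step 7: enter (1,0), '.' pass, move left to (1,-1)
Step 8: at (1,-1) — EXIT via left edge, pos 1

Answer: exits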